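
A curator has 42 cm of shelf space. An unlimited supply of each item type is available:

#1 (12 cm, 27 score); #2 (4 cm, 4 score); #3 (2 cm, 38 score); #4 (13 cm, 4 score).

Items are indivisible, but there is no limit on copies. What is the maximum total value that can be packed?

798 score

Best value-per-unit is #3 at 38/2, and filling with it alone uses length 21×2=42. No mix of the others beats 21×38 = 798.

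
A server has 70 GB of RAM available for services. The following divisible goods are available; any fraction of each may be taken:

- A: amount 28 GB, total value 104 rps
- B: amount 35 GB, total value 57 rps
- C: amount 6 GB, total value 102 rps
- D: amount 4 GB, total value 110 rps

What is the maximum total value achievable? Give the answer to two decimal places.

Take in order of value per unit:
- D (110/4 per unit): all 4 → value 110, running total 110.00
- C (102/6 per unit): all 6 → value 102, running total 212.00
- A (104/28 per unit): all 28 → value 104, running total 316.00
- B (57/35 per unit): 32 of 35 → value 32×57/35 = 52.1143, running total 368.11
Total 368.11.

368.11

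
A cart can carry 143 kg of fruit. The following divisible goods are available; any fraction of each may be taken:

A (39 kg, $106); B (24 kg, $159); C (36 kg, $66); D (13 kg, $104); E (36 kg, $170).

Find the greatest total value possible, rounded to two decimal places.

595.83

Take in order of value per unit:
- D (104/13 per unit): all 13 → value 104, running total 104.00
- B (159/24 per unit): all 24 → value 159, running total 263.00
- E (170/36 per unit): all 36 → value 170, running total 433.00
- A (106/39 per unit): all 39 → value 106, running total 539.00
- C (66/36 per unit): 31 of 36 → value 31×66/36 = 56.8333, running total 595.83
Total 595.83.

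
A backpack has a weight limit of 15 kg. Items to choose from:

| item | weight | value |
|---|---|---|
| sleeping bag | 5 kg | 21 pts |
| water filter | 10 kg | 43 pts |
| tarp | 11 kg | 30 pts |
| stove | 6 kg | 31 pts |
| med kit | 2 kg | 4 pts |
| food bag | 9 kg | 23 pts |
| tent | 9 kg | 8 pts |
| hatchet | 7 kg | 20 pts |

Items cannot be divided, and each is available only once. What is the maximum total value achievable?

64 pts

Check high-value combinations within 15 kg:
- sleeping bag+water filter: weight 5+10=15, value 21+43=64
- sleeping bag+stove+med kit: weight 5+6+2=13, value 21+31+4=56
- stove+med kit+hatchet: weight 6+2+7=15, value 31+4+20=55
Best: 64 pts.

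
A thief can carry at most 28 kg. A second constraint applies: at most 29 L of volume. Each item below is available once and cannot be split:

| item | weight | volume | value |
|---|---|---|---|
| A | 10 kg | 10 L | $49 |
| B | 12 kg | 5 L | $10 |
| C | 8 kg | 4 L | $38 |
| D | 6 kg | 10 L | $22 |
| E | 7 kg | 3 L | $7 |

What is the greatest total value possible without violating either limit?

$109

Feasible sets respecting both limits:
- A+C+D: weight 24, volume 24, value 109
- A+C+E: weight 25, volume 17, value 94
- A+C: weight 18, volume 14, value 87
- A+B+D: weight 28, volume 25, value 81
Best: $109.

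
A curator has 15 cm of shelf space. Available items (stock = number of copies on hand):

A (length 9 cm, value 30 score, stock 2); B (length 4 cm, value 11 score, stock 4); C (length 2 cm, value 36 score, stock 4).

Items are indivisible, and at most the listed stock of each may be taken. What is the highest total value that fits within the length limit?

155 score

Top feasible selections:
- 1×B + 4×C: length 12, value 155
- 4×C: length 8, value 144
Best: 155 score.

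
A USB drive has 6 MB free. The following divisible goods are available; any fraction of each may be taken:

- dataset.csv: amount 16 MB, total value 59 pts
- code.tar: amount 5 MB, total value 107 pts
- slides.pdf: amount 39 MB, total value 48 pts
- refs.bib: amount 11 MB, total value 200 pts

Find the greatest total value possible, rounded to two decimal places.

125.18

Take in order of value per unit:
- code.tar (107/5 per unit): all 5 → value 107, running total 107.00
- refs.bib (200/11 per unit): 1 of 11 → value 1×200/11 = 18.1818, running total 125.18
Total 125.18.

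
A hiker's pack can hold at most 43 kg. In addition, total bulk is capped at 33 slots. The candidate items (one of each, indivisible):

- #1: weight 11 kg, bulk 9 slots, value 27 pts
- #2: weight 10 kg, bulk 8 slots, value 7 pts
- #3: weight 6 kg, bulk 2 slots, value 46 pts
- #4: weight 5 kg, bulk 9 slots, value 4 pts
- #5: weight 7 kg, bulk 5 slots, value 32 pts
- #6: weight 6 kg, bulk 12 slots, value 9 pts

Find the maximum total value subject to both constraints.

116 pts

Feasible sets respecting both limits:
- #1+#2+#3+#4+#5: weight 39, bulk 33, value 116
- #1+#3+#5+#6: weight 30, bulk 28, value 114
- #1+#2+#3+#5: weight 34, bulk 24, value 112
- #1+#3+#4+#5: weight 29, bulk 25, value 109
Best: 116 pts.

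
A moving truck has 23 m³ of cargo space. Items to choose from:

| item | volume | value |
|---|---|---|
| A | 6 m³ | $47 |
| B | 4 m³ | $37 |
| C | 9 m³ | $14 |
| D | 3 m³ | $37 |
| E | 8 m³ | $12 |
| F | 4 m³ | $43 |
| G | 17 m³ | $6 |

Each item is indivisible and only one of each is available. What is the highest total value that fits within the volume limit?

$164

Check high-value combinations within 23 m³:
- A+B+D+F: volume 6+4+3+4=17, value 47+37+37+43=164
- A+C+D+F: volume 6+9+3+4=22, value 47+14+37+43=141
- A+B+C+F: volume 6+4+9+4=23, value 47+37+14+43=141
- A+D+E+F: volume 6+3+8+4=21, value 47+37+12+43=139
- A+B+E+F: volume 6+4+8+4=22, value 47+37+12+43=139
Best: $164.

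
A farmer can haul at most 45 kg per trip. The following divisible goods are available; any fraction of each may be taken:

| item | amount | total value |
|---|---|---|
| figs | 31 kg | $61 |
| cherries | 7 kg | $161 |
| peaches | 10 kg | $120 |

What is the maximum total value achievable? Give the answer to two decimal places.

336.10

Take in order of value per unit:
- cherries (161/7 per unit): all 7 → value 161, running total 161.00
- peaches (120/10 per unit): all 10 → value 120, running total 281.00
- figs (61/31 per unit): 28 of 31 → value 28×61/31 = 55.0968, running total 336.10
Total 336.10.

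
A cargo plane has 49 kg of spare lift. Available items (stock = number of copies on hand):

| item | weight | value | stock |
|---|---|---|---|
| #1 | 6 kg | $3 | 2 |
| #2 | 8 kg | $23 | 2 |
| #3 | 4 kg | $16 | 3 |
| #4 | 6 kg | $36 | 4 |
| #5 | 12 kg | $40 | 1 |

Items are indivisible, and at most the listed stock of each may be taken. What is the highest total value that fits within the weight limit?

Top feasible selections:
- 3×#3 + 4×#4 + 1×#5: weight 48, value 232
- 1×#2 + 1×#3 + 4×#4 + 1×#5: weight 48, value 223
- 2×#2 + 2×#3 + 4×#4: weight 48, value 222
Best: $232.

$232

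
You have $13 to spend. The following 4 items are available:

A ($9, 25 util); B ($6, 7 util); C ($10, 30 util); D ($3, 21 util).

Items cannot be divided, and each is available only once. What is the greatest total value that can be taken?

51 util

Check high-value combinations within $13:
- C+D: cost 10+3=13, value 30+21=51
- A+D: cost 9+3=12, value 25+21=46
- C: cost 10, value 30
- B+D: cost 6+3=9, value 7+21=28
- A: cost 9, value 25
Best: 51 util.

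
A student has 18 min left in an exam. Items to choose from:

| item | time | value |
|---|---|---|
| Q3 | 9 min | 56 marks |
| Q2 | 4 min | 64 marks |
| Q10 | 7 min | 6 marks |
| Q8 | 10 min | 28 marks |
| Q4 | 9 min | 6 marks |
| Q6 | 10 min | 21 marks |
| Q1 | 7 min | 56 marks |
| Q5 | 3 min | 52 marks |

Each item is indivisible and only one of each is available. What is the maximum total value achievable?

This is a 0/1 knapsack; check combinations near the capacity.
- Q2+Q1+Q5: time 4+7+3=14, value 64+56+52=172
- Q3+Q2+Q5: time 9+4+3=16, value 56+64+52=172
- Q2+Q8+Q5: time 4+10+3=17, value 64+28+52=144
- Q2+Q6+Q5: time 4+10+3=17, value 64+21+52=137
- Q2+Q10+Q1: time 4+7+7=18, value 64+6+56=126
Best: 172 marks.

172 marks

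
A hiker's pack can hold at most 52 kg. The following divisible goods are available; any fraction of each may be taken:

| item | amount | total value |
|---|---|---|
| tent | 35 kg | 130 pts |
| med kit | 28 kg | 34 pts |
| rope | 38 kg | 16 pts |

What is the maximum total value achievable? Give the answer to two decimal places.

Take in order of value per unit:
- tent (130/35 per unit): all 35 → value 130, running total 130.00
- med kit (34/28 per unit): 17 of 28 → value 17×34/28 = 20.6429, running total 150.64
Total 150.64.

150.64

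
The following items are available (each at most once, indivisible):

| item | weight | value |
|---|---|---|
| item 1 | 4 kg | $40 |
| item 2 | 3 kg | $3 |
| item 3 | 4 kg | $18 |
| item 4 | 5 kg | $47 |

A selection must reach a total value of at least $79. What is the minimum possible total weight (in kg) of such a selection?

Subsets with value ≥ 79, sorted by total weight:
- item 1+item 4: weight 9, value 87
- item 1+item 2+item 4: weight 12, value 90
Minimum weight: 9 kg.

9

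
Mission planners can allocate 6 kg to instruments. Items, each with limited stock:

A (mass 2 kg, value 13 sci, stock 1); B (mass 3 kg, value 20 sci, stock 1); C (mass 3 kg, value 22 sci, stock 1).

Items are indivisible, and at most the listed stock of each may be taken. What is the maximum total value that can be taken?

Best selections within mass 6 and stock limits:
- 1×B + 1×C: mass 6, value 42
- 1×A + 1×C: mass 5, value 35
Best: 42 sci.

42 sci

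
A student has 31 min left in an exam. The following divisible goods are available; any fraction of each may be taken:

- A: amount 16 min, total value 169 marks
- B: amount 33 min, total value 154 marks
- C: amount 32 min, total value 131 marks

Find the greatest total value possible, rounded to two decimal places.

239.00

Take in order of value per unit:
- A (169/16 per unit): all 16 → value 169, running total 169.00
- B (154/33 per unit): 15 of 33 → value 15×154/33 = 70.0000, running total 239.00
Total 239.00.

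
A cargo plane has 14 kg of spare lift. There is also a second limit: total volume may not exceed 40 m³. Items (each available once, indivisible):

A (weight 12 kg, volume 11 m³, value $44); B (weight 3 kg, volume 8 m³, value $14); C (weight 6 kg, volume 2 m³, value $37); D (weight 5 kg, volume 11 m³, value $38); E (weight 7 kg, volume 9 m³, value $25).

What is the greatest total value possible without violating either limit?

Feasible sets respecting both limits:
- B+C+D: weight 14, volume 21, value 89
- C+D: weight 11, volume 13, value 75
- D+E: weight 12, volume 20, value 63
Best: $89.

$89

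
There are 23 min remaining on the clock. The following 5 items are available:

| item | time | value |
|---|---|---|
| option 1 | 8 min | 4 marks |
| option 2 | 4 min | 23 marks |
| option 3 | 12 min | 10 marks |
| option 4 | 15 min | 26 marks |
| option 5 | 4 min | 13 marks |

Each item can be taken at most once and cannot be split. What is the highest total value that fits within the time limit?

Check high-value combinations within 23 min:
- option 2+option 4+option 5: time 4+15+4=23, value 23+26+13=62
- option 2+option 4: time 4+15=19, value 23+26=49
- option 2+option 3+option 5: time 4+12+4=20, value 23+10+13=46
Best: 62 marks.

62 marks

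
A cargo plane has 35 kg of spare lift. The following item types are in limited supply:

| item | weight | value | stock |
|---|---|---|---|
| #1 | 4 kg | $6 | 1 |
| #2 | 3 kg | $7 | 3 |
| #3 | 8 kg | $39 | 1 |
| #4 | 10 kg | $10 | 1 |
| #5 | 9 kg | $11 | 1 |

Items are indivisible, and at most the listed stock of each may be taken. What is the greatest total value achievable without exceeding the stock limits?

$77

Top feasible selections:
- 1×#1 + 3×#2 + 1×#3 + 1×#5: weight 30, value 77
- 1×#1 + 3×#2 + 1×#3 + 1×#4: weight 31, value 76
Best: $77.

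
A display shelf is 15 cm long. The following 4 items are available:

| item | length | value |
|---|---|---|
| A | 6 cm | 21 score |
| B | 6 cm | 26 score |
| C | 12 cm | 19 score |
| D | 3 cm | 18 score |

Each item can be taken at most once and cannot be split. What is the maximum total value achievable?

65 score

Check high-value combinations within 15 cm:
- A+B+D: length 6+6+3=15, value 21+26+18=65
- A+B: length 6+6=12, value 21+26=47
- B+D: length 6+3=9, value 26+18=44
Best: 65 score.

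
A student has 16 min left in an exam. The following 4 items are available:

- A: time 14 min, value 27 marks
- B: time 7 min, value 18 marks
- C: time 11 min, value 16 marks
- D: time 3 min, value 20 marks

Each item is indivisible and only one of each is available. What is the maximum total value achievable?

Check high-value combinations within 16 min:
- B+D: time 7+3=10, value 18+20=38
- C+D: time 11+3=14, value 16+20=36
- A: time 14, value 27
Best: 38 marks.

38 marks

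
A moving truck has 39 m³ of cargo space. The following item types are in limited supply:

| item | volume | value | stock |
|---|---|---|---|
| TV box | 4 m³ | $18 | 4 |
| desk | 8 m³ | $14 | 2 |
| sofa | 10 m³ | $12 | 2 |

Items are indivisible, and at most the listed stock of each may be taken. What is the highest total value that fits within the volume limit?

$100

Best selections within volume 39 and stock limits:
- 4×TV box + 2×desk: volume 32, value 100
- 4×TV box + 1×desk + 1×sofa: volume 34, value 98
- 4×TV box + 2×sofa: volume 36, value 96
Best: $100.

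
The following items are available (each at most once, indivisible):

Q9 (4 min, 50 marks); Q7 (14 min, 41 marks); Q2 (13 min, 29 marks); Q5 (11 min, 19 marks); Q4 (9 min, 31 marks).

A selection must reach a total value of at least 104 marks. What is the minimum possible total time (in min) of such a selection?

Subsets with value ≥ 104, sorted by total time:
- Q9+Q2+Q4: time 26, value 110
- Q9+Q7+Q4: time 27, value 122
Minimum time: 26 min.

26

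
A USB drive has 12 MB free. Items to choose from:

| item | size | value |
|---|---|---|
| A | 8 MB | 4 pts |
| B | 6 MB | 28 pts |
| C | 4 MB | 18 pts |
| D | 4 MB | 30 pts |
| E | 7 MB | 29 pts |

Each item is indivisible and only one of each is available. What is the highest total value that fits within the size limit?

59 pts

Check high-value combinations within 12 MB:
- D+E: size 4+7=11, value 30+29=59
- B+D: size 6+4=10, value 28+30=58
- C+D: size 4+4=8, value 18+30=48
- C+E: size 4+7=11, value 18+29=47
- B+C: size 6+4=10, value 28+18=46
Best: 59 pts.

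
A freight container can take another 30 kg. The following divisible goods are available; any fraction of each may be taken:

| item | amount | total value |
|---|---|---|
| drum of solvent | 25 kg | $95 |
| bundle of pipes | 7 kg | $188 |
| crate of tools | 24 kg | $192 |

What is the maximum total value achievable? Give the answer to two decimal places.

Take in order of value per unit:
- bundle of pipes (188/7 per unit): all 7 → value 188, running total 188.00
- crate of tools (192/24 per unit): 23 of 24 → value 23×192/24 = 184.0000, running total 372.00
Total 372.00.

372.00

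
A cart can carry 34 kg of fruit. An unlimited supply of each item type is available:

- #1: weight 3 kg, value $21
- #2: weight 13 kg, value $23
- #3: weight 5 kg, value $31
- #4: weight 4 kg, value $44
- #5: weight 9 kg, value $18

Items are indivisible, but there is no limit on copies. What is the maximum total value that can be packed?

$352

Best value-per-unit is #4 at 44/4, and filling with it alone uses weight 8×4=32. No mix of the others beats 8×44 = 352.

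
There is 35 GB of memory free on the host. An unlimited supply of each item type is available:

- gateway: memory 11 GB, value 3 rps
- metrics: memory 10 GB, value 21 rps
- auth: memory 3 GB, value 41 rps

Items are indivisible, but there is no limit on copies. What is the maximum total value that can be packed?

Best value-per-unit is auth at 41/3, and filling with it alone uses memory 11×3=33. No mix of the others beats 11×41 = 451.

451 rps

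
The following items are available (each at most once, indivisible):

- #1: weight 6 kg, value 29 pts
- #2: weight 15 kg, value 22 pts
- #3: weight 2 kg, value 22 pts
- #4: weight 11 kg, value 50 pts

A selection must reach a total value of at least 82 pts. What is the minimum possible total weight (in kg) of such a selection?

Subsets with value ≥ 82, sorted by total weight:
- #1+#3+#4: weight 19, value 101
- #2+#3+#4: weight 28, value 94
- #1+#2+#4: weight 32, value 101
- #1+#2+#3+#4: weight 34, value 123
Minimum weight: 19 kg.

19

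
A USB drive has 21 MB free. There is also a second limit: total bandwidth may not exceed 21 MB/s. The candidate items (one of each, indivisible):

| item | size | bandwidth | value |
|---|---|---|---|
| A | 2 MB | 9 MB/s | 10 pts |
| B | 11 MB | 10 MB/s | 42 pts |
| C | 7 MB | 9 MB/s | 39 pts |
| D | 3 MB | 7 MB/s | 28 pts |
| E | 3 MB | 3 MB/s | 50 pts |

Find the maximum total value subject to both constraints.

120 pts

Feasible sets respecting both limits:
- B+D+E: size 17, bandwidth 20, value 120
- C+D+E: size 13, bandwidth 19, value 117
- A+C+E: size 12, bandwidth 21, value 99
Best: 120 pts.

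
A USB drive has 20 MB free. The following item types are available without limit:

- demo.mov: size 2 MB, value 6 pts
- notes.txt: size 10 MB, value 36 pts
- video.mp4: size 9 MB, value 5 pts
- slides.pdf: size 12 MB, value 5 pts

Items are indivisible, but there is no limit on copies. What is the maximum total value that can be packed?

72 pts

Best value-per-unit is notes.txt at 36/10, and filling with it alone uses size 2×10=20. No mix of the others beats 2×36 = 72.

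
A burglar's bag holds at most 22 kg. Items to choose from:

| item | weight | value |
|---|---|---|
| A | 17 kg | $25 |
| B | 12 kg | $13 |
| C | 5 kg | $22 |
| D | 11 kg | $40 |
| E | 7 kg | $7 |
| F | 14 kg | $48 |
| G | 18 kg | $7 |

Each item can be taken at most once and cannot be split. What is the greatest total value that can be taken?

Check high-value combinations within 22 kg:
- C+F: weight 5+14=19, value 22+48=70
- C+D: weight 5+11=16, value 22+40=62
- E+F: weight 7+14=21, value 7+48=55
Best: $70.

$70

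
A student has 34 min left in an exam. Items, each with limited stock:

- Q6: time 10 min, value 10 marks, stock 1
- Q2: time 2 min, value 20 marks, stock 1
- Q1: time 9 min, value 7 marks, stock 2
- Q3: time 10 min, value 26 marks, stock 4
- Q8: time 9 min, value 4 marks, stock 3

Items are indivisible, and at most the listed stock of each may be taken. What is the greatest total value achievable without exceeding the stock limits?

98 marks

Best selections within time 34 and stock limits:
- 1×Q2 + 3×Q3: time 32, value 98
- 1×Q6 + 1×Q2 + 2×Q3: time 32, value 82
Best: 98 marks.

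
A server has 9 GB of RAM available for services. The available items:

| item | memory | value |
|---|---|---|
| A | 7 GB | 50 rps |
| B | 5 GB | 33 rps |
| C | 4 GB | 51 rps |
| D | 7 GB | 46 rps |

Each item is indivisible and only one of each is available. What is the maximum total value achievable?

84 rps

Check high-value combinations within 9 GB:
- B+C: memory 5+4=9, value 33+51=84
- C: memory 4, value 51
- A: memory 7, value 50
- D: memory 7, value 46
Best: 84 rps.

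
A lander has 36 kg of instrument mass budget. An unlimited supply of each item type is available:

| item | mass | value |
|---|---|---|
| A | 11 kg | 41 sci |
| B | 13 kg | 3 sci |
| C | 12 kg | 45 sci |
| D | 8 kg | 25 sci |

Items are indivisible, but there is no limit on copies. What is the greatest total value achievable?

Best value-per-unit is C at 45/12, and filling with it alone uses mass 3×12=36. No mix of the others beats 3×45 = 135.

135 sci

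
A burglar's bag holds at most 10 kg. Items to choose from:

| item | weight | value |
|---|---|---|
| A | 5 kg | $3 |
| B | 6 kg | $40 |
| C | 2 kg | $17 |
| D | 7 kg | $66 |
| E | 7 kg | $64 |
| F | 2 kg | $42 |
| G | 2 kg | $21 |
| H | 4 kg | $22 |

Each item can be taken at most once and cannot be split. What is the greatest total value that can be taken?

Check high-value combinations within 10 kg:
- D+F: weight 7+2=9, value 66+42=108
- E+F: weight 7+2=9, value 64+42=106
- B+F+G: weight 6+2+2=10, value 40+42+21=103
Best: $108.

$108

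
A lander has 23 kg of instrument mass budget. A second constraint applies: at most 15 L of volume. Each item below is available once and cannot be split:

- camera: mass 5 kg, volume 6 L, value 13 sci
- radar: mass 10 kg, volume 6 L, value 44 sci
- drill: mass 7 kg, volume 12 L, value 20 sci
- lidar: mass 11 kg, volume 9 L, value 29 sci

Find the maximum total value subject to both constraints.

73 sci

Feasible sets respecting both limits:
- radar+lidar: mass 21, volume 15, value 73
- camera+radar: mass 15, volume 12, value 57
- radar: mass 10, volume 6, value 44
Best: 73 sci.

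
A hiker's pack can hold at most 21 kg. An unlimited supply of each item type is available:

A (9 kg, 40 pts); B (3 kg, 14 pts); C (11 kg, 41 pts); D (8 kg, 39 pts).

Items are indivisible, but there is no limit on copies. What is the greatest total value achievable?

Best value-per-unit is D at 39/8; filling with it alone gives 2×39 = 78.
Optimal mix: 7×B → weight 21, value 98.

98 pts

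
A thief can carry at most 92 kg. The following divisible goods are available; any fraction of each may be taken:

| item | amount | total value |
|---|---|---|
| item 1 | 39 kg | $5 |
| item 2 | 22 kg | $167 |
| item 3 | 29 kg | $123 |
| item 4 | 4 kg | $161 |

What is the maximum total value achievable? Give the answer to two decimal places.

455.74

Take in order of value per unit:
- item 4 (161/4 per unit): all 4 → value 161, running total 161.00
- item 2 (167/22 per unit): all 22 → value 167, running total 328.00
- item 3 (123/29 per unit): all 29 → value 123, running total 451.00
- item 1 (5/39 per unit): 37 of 39 → value 37×5/39 = 4.7436, running total 455.74
Total 455.74.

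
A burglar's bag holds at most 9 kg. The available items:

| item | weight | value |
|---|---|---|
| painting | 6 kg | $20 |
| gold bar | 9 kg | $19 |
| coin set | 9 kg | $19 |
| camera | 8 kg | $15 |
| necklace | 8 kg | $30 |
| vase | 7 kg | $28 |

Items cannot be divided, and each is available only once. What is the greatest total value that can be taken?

$30

Check high-value combinations within 9 kg:
- necklace: weight 8, value 30
- vase: weight 7, value 28
- painting: weight 6, value 20
- gold bar: weight 9, value 19
- coin set: weight 9, value 19
Best: $30.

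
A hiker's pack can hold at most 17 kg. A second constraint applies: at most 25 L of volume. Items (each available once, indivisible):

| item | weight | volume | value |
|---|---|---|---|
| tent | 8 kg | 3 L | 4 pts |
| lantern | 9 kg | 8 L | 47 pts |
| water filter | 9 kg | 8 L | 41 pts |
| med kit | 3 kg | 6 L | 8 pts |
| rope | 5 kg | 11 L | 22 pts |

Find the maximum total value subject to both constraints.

77 pts

Feasible sets respecting both limits:
- lantern+med kit+rope: weight 17, volume 25, value 77
- water filter+med kit+rope: weight 17, volume 25, value 71
- lantern+rope: weight 14, volume 19, value 69
Best: 77 pts.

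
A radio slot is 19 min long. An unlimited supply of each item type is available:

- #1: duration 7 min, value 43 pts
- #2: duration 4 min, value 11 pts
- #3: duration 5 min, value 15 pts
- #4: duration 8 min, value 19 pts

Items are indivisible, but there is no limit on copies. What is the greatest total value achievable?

101 pts

Best value-per-unit is #1 at 43/7; filling with it alone gives 2×43 = 86.
Optimal mix: 2×#1 + 1×#3 → duration 19, value 101.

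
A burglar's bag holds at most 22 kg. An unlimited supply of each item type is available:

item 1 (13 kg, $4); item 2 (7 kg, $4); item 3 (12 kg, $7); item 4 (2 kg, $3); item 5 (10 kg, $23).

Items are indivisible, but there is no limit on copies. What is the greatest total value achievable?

$49

Best value-per-unit is item 5 at 23/10; filling with it alone gives 2×23 = 46.
Optimal mix: 1×item 4 + 2×item 5 → weight 22, value 49.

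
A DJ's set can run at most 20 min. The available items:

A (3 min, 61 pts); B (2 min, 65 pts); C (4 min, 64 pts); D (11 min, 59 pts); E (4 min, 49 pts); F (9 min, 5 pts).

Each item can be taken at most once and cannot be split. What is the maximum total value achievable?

Check high-value combinations within 20 min:
- A+B+C+D: duration 3+2+4+11=20, value 61+65+64+59=249
- A+B+C+E: duration 3+2+4+4=13, value 61+65+64+49=239
- A+B+D+E: duration 3+2+11+4=20, value 61+65+59+49=234
- A+B+C+F: duration 3+2+4+9=18, value 61+65+64+5=195
Best: 249 pts.

249 pts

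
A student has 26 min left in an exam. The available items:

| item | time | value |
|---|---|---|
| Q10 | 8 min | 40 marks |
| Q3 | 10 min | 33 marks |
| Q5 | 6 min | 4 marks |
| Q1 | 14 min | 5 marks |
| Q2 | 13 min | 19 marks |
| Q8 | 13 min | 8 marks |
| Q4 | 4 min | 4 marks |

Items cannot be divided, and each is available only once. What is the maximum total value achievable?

Check high-value combinations within 26 min:
- Q10+Q3+Q4: time 8+10+4=22, value 40+33+4=77
- Q10+Q3+Q5: time 8+10+6=24, value 40+33+4=77
- Q10+Q3: time 8+10=18, value 40+33=73
- Q10+Q2+Q4: time 8+13+4=25, value 40+19+4=63
Best: 77 marks.

77 marks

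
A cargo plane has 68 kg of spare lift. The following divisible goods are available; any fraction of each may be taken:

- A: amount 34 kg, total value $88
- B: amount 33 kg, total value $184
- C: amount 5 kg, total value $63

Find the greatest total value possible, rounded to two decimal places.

324.65

Take in order of value per unit:
- C (63/5 per unit): all 5 → value 63, running total 63.00
- B (184/33 per unit): all 33 → value 184, running total 247.00
- A (88/34 per unit): 30 of 34 → value 30×88/34 = 77.6471, running total 324.65
Total 324.65.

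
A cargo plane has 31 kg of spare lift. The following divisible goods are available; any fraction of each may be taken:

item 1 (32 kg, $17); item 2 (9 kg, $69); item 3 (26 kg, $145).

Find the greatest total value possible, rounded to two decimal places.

Take in order of value per unit:
- item 2 (69/9 per unit): all 9 → value 69, running total 69.00
- item 3 (145/26 per unit): 22 of 26 → value 22×145/26 = 122.6923, running total 191.69
Total 191.69.

191.69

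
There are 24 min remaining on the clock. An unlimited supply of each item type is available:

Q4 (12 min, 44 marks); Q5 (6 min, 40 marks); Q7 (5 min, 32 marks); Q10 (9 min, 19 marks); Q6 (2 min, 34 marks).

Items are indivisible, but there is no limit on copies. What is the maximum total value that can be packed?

Best value-per-unit is Q6 at 34/2, and filling with it alone uses time 12×2=24. No mix of the others beats 12×34 = 408.

408 marks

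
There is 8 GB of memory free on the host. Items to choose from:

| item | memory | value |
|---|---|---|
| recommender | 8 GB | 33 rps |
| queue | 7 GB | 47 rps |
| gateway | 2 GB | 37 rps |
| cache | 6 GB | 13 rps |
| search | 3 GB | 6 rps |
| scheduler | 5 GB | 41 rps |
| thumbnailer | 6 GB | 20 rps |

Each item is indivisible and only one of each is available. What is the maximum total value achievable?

Check high-value combinations within 8 GB:
- gateway+scheduler: memory 2+5=7, value 37+41=78
- gateway+thumbnailer: memory 2+6=8, value 37+20=57
- gateway+cache: memory 2+6=8, value 37+13=50
Best: 78 rps.

78 rps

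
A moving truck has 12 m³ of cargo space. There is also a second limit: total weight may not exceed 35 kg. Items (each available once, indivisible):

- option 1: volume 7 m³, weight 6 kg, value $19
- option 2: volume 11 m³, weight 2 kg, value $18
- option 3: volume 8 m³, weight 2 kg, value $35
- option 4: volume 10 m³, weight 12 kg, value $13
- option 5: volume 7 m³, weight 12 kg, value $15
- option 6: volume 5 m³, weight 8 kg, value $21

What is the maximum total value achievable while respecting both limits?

$40

Feasible sets respecting both limits:
- option 1+option 6: volume 12, weight 14, value 40
- option 5+option 6: volume 12, weight 20, value 36
- option 3: volume 8, weight 2, value 35
- option 6: volume 5, weight 8, value 21
Best: $40.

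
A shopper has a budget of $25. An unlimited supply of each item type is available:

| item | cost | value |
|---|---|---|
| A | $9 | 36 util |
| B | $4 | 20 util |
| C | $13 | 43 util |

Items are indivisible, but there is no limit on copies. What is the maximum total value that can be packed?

Best value-per-unit is B at 20/4, and filling with it alone uses cost 6×4=24. No mix of the others beats 6×20 = 120.

120 util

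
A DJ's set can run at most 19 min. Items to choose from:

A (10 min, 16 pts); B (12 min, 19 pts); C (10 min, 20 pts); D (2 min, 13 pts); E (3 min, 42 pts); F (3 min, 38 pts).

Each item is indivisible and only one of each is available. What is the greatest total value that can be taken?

Check high-value combinations within 19 min:
- C+D+E+F: duration 10+2+3+3=18, value 20+13+42+38=113
- A+D+E+F: duration 10+2+3+3=18, value 16+13+42+38=109
- C+E+F: duration 10+3+3=16, value 20+42+38=100
- B+E+F: duration 12+3+3=18, value 19+42+38=99
Best: 113 pts.

113 pts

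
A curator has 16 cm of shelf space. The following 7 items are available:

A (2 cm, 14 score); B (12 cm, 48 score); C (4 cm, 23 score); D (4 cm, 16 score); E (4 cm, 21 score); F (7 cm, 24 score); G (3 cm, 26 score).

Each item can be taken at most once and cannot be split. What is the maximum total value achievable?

This is a 0/1 knapsack; check combinations near the capacity.
- A+C+F+G: length 2+4+7+3=16, value 14+23+24+26=87
- C+D+E+G: length 4+4+4+3=15, value 23+16+21+26=86
- A+E+F+G: length 2+4+7+3=16, value 14+21+24+26=85
- A+C+E+G: length 2+4+4+3=13, value 14+23+21+26=84
Best: 87 score.

87 score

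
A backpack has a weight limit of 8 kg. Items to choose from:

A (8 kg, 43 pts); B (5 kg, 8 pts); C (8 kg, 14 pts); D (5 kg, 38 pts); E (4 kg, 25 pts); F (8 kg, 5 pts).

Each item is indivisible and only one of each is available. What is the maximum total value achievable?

43 pts

Check high-value combinations within 8 kg:
- A: weight 8, value 43
- D: weight 5, value 38
- E: weight 4, value 25
Best: 43 pts.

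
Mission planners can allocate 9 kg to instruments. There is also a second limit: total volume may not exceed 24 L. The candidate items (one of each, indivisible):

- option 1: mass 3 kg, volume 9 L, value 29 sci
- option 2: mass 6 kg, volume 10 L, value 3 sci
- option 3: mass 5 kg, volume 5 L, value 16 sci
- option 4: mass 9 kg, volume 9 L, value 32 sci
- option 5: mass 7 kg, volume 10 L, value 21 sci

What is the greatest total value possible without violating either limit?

Feasible sets respecting both limits:
- option 1+option 3: mass 8, volume 14, value 45
- option 1+option 2: mass 9, volume 19, value 32
- option 4: mass 9, volume 9, value 32
- option 1: mass 3, volume 9, value 29
Best: 45 sci.

45 sci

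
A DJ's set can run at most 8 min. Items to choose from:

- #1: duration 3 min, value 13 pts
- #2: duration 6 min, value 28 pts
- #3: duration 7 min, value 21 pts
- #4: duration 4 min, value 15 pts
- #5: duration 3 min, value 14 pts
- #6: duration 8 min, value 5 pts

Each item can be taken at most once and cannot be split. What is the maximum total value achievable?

29 pts

Check high-value combinations within 8 min:
- #4+#5: duration 4+3=7, value 15+14=29
- #2: duration 6, value 28
- #1+#4: duration 3+4=7, value 13+15=28
- #1+#5: duration 3+3=6, value 13+14=27
Best: 29 pts.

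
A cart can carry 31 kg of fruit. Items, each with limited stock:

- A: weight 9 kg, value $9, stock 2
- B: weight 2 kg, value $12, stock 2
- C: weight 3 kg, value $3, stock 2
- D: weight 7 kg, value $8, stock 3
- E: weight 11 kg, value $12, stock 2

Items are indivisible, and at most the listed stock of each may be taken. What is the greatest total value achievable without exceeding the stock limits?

$54

Top feasible selections:
- 2×B + 2×C + 3×D: weight 31, value 54
- 1×A + 2×B + 1×D + 1×E: weight 31, value 53
- 2×B + 2×D + 1×E: weight 29, value 52
- 1×A + 2×B + 1×C + 2×D: weight 30, value 52
Best: $54.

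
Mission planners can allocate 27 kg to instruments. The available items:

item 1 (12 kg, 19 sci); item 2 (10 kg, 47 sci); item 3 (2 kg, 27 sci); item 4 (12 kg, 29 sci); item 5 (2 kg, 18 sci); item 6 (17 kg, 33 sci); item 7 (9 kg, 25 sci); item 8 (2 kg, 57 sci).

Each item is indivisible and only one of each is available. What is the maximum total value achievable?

174 sci

This is a 0/1 knapsack; check combinations near the capacity.
- item 2+item 3+item 5+item 7+item 8: mass 10+2+2+9+2=25, value 47+27+18+25+57=174
- item 2+item 3+item 4+item 8: mass 10+2+12+2=26, value 47+27+29+57=160
- item 2+item 3+item 7+item 8: mass 10+2+9+2=23, value 47+27+25+57=156
- item 3+item 4+item 5+item 7+item 8: mass 2+12+2+9+2=27, value 27+29+18+25+57=156
- item 2+item 4+item 5+item 8: mass 10+12+2+2=26, value 47+29+18+57=151
Best: 174 sci.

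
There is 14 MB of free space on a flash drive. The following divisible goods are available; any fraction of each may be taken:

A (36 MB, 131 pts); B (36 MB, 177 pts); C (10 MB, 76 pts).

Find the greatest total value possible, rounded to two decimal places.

95.67

Take in order of value per unit:
- C (76/10 per unit): all 10 → value 76, running total 76.00
- B (177/36 per unit): 4 of 36 → value 4×177/36 = 19.6667, running total 95.67
Total 95.67.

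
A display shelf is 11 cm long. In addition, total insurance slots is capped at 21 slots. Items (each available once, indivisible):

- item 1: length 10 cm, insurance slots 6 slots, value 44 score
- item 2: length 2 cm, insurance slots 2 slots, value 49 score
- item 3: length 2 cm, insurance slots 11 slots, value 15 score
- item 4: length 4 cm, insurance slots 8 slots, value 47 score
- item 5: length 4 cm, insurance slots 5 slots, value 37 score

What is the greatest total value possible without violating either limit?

Feasible sets respecting both limits:
- item 2+item 4+item 5: length 10, insurance slots 15, value 133
- item 2+item 3+item 4: length 8, insurance slots 21, value 111
- item 2+item 3+item 5: length 8, insurance slots 18, value 101
- item 2+item 4: length 6, insurance slots 10, value 96
Best: 133 score.

133 score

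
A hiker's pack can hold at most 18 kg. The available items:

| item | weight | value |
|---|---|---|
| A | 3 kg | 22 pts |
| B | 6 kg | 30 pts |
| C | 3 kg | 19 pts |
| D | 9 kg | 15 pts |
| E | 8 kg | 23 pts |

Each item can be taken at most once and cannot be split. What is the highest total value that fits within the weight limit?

Check high-value combinations within 18 kg:
- A+B+E: weight 3+6+8=17, value 22+30+23=75
- B+C+E: weight 6+3+8=17, value 30+19+23=72
- A+B+C: weight 3+6+3=12, value 22+30+19=71
Best: 75 pts.

75 pts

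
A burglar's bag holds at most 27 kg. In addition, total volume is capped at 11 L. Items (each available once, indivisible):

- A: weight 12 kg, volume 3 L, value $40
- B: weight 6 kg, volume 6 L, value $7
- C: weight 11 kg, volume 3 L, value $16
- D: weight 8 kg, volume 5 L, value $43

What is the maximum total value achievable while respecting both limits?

$83

Feasible sets respecting both limits:
- A+D: weight 20, volume 8, value 83
- C+D: weight 19, volume 8, value 59
- A+C: weight 23, volume 6, value 56
Best: $83.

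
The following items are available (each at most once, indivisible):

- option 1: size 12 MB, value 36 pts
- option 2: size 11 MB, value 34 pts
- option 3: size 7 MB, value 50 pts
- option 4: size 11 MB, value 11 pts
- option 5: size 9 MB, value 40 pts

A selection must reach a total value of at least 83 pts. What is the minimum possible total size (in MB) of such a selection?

16

Subsets with value ≥ 83, sorted by total size:
- option 3+option 5: size 16, value 90
- option 2+option 3: size 18, value 84
- option 1+option 3: size 19, value 86
- option 2+option 3+option 5: size 27, value 124
Minimum size: 16 MB.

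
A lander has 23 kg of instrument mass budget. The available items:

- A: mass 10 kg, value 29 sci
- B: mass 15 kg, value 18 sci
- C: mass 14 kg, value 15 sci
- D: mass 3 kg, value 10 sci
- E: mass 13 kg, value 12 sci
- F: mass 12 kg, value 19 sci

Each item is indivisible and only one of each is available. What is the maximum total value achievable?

This is a 0/1 knapsack; check combinations near the capacity.
- A+F: mass 10+12=22, value 29+19=48
- A+E: mass 10+13=23, value 29+12=41
- A+D: mass 10+3=13, value 29+10=39
- A: mass 10, value 29
Best: 48 sci.

48 sci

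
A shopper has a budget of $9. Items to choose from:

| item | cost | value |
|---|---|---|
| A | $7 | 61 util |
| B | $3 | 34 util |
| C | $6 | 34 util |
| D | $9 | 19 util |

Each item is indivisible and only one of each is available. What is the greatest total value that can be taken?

68 util

This is a 0/1 knapsack; check combinations near the capacity.
- B+C: cost 3+6=9, value 34+34=68
- A: cost 7, value 61
- B: cost 3, value 34
- C: cost 6, value 34
- D: cost 9, value 19
Best: 68 util.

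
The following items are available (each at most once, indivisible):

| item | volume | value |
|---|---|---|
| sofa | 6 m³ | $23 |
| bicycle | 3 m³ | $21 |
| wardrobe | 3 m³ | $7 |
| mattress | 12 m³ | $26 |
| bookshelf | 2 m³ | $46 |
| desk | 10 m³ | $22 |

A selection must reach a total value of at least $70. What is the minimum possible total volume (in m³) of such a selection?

8

Subsets with value ≥ 70, sorted by total volume:
- bicycle+wardrobe+bookshelf: volume 8, value 74
- sofa+bicycle+bookshelf: volume 11, value 90
- sofa+wardrobe+bookshelf: volume 11, value 76
- sofa+bicycle+wardrobe+bookshelf: volume 14, value 97
Minimum volume: 8 m³.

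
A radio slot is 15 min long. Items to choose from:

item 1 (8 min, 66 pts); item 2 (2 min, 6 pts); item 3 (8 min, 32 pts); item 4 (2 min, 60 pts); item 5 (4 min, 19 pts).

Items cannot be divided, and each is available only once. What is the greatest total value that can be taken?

145 pts

Check high-value combinations within 15 min:
- item 1+item 4+item 5: duration 8+2+4=14, value 66+60+19=145
- item 1+item 2+item 4: duration 8+2+2=12, value 66+6+60=132
- item 1+item 4: duration 8+2=10, value 66+60=126
Best: 145 pts.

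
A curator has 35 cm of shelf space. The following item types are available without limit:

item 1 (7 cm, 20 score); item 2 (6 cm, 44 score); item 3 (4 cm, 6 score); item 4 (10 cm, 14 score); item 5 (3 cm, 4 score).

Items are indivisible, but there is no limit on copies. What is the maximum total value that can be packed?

Best value-per-unit is item 2 at 44/6; filling with it alone gives 5×44 = 220.
Optimal mix: 5×item 2 + 1×item 3 → length 34, value 226.

226 score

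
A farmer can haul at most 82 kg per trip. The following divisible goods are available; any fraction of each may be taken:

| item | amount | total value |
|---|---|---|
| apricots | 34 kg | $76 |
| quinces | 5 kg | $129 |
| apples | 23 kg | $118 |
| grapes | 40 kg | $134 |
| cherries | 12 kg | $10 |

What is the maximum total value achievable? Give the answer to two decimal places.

Take in order of value per unit:
- quinces (129/5 per unit): all 5 → value 129, running total 129.00
- apples (118/23 per unit): all 23 → value 118, running total 247.00
- grapes (134/40 per unit): all 40 → value 134, running total 381.00
- apricots (76/34 per unit): 14 of 34 → value 14×76/34 = 31.2941, running total 412.29
Total 412.29.

412.29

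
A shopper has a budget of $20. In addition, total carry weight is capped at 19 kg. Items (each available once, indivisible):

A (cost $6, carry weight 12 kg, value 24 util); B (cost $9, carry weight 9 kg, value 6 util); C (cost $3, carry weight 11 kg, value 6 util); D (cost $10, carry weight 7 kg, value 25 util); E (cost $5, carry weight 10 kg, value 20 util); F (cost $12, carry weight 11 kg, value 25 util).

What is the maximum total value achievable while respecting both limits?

49 util

Feasible sets respecting both limits:
- A+D: cost 16, carry weight 19, value 49
- D+E: cost 15, carry weight 17, value 45
- B+D: cost 19, carry weight 16, value 31
- C+D: cost 13, carry weight 18, value 31
Best: 49 util.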